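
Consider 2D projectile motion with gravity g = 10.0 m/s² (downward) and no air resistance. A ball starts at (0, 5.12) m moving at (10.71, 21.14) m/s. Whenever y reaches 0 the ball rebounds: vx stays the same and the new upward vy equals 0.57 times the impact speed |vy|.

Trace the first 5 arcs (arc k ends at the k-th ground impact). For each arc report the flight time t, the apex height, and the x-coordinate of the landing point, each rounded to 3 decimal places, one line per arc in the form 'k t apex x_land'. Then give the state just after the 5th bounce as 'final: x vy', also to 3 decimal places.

Arc 1: start y=5.120, vy=21.140 → t=4.458, apex=27.465, x_land=47.742, impact vy=-23.437
  bounce: vy ← 0.57·23.437 = 13.359
Arc 2: start y=0.000, vy=13.359 → t=2.672, apex=8.923, x_land=76.357, impact vy=-13.359
  bounce: vy ← 0.57·13.359 = 7.615
Arc 3: start y=0.000, vy=7.615 → t=1.523, apex=2.899, x_land=92.668, impact vy=-7.615
  bounce: vy ← 0.57·7.615 = 4.340
Arc 4: start y=0.000, vy=4.340 → t=0.868, apex=0.942, x_land=101.965, impact vy=-4.340
  bounce: vy ← 0.57·4.340 = 2.474
Arc 5: start y=0.000, vy=2.474 → t=0.495, apex=0.306, x_land=107.265, impact vy=-2.474
  bounce: vy ← 0.57·2.474 = 1.410

1 4.458 27.465 47.742
2 2.672 8.923 76.357
3 1.523 2.899 92.668
4 0.868 0.942 101.965
5 0.495 0.306 107.265
final: 107.265 1.410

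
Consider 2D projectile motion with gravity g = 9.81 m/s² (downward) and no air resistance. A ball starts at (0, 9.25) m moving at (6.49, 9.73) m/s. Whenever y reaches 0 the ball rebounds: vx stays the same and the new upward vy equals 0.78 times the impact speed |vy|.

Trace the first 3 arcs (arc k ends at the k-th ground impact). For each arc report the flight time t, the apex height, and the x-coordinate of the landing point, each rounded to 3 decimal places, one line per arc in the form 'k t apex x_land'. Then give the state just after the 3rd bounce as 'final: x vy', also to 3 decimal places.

Arc 1: start y=9.250, vy=9.730 → t=2.686, apex=14.075, x_land=17.431, impact vy=-16.618
  bounce: vy ← 0.78·16.618 = 12.962
Arc 2: start y=0.000, vy=12.962 → t=2.643, apex=8.563, x_land=34.582, impact vy=-12.962
  bounce: vy ← 0.78·12.962 = 10.110
Arc 3: start y=0.000, vy=10.110 → t=2.061, apex=5.210, x_land=47.959, impact vy=-10.110
  bounce: vy ← 0.78·10.110 = 7.886

1 2.686 14.075 17.431
2 2.643 8.563 34.582
3 2.061 5.210 47.959
final: 47.959 7.886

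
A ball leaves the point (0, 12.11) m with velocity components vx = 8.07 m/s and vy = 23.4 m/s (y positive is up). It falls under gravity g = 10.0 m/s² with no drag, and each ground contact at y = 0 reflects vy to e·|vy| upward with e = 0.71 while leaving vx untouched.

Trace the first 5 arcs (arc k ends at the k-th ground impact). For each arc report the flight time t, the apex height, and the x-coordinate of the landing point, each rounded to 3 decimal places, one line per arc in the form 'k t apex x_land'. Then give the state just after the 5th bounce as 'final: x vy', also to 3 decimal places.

Arc 1: start y=12.110, vy=23.400 → t=5.150, apex=39.488, x_land=41.563, impact vy=-28.103
  bounce: vy ← 0.71·28.103 = 19.953
Arc 2: start y=0.000, vy=19.953 → t=3.991, apex=19.906, x_land=73.767, impact vy=-19.953
  bounce: vy ← 0.71·19.953 = 14.167
Arc 3: start y=0.000, vy=14.167 → t=2.833, apex=10.035, x_land=96.631, impact vy=-14.167
  bounce: vy ← 0.71·14.167 = 10.058
Arc 4: start y=0.000, vy=10.058 → t=2.012, apex=5.058, x_land=112.865, impact vy=-10.058
  bounce: vy ← 0.71·10.058 = 7.141
Arc 5: start y=0.000, vy=7.141 → t=1.428, apex=2.550, x_land=124.392, impact vy=-7.141
  bounce: vy ← 0.71·7.141 = 5.070

1 5.150 39.488 41.563
2 3.991 19.906 73.767
3 2.833 10.035 96.631
4 2.012 5.058 112.865
5 1.428 2.550 124.392
final: 124.392 5.070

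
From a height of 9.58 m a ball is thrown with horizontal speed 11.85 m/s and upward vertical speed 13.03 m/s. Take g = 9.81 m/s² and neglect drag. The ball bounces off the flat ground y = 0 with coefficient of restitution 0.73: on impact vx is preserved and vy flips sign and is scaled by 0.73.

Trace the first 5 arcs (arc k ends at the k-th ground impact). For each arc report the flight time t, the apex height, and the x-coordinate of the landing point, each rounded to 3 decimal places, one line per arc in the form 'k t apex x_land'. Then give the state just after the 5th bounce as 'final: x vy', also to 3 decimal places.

Arc 1: start y=9.580, vy=13.030 → t=3.256, apex=18.233, x_land=38.587, impact vy=-18.914
  bounce: vy ← 0.73·18.914 = 13.807
Arc 2: start y=0.000, vy=13.807 → t=2.815, apex=9.717, x_land=71.944, impact vy=-13.807
  bounce: vy ← 0.73·13.807 = 10.079
Arc 3: start y=0.000, vy=10.079 → t=2.055, apex=5.178, x_land=96.294, impact vy=-10.079
  bounce: vy ← 0.73·10.079 = 7.358
Arc 4: start y=0.000, vy=7.358 → t=1.500, apex=2.759, x_land=114.070, impact vy=-7.358
  bounce: vy ← 0.73·7.358 = 5.371
Arc 5: start y=0.000, vy=5.371 → t=1.095, apex=1.470, x_land=127.047, impact vy=-5.371
  bounce: vy ← 0.73·5.371 = 3.921

1 3.256 18.233 38.587
2 2.815 9.717 71.944
3 2.055 5.178 96.294
4 1.500 2.759 114.070
5 1.095 1.470 127.047
final: 127.047 3.921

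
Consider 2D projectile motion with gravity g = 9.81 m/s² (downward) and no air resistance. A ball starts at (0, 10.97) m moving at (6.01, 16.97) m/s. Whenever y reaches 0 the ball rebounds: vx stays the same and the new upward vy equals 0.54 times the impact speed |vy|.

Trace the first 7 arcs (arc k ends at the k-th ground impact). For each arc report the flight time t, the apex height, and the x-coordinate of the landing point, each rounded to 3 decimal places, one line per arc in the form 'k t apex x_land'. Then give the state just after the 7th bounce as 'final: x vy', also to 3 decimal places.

1 4.017 25.648 24.139
2 2.470 7.479 38.982
3 1.334 2.181 46.997
4 0.720 0.636 51.325
5 0.389 0.185 53.662
6 0.210 0.054 54.924
7 0.113 0.016 55.606
final: 55.606 0.300

Arc 1: start y=10.970, vy=16.970 → t=4.017, apex=25.648, x_land=24.139, impact vy=-22.432
  bounce: vy ← 0.54·22.432 = 12.113
Arc 2: start y=0.000, vy=12.113 → t=2.470, apex=7.479, x_land=38.982, impact vy=-12.113
  bounce: vy ← 0.54·12.113 = 6.541
Arc 3: start y=0.000, vy=6.541 → t=1.334, apex=2.181, x_land=46.997, impact vy=-6.541
  bounce: vy ← 0.54·6.541 = 3.532
Arc 4: start y=0.000, vy=3.532 → t=0.720, apex=0.636, x_land=51.325, impact vy=-3.532
  bounce: vy ← 0.54·3.532 = 1.907
Arc 5: start y=0.000, vy=1.907 → t=0.389, apex=0.185, x_land=53.662, impact vy=-1.907
  bounce: vy ← 0.54·1.907 = 1.030
Arc 6: start y=0.000, vy=1.030 → t=0.210, apex=0.054, x_land=54.924, impact vy=-1.030
  bounce: vy ← 0.54·1.030 = 0.556
Arc 7: start y=0.000, vy=0.556 → t=0.113, apex=0.016, x_land=55.606, impact vy=-0.556
  bounce: vy ← 0.54·0.556 = 0.300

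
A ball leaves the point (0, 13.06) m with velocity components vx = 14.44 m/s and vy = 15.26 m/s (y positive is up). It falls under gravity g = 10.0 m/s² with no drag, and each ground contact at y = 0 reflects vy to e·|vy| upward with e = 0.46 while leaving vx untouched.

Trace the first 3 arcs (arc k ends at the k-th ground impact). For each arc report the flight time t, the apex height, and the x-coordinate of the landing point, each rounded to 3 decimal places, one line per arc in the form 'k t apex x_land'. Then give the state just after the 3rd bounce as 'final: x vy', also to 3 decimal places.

1 3.749 24.703 54.132
2 2.045 5.227 83.661
3 0.941 1.106 97.244
final: 97.244 2.164

Arc 1: start y=13.060, vy=15.260 → t=3.749, apex=24.703, x_land=54.132, impact vy=-22.228
  bounce: vy ← 0.46·22.228 = 10.225
Arc 2: start y=0.000, vy=10.225 → t=2.045, apex=5.227, x_land=83.661, impact vy=-10.225
  bounce: vy ← 0.46·10.225 = 4.703
Arc 3: start y=0.000, vy=4.703 → t=0.941, apex=1.106, x_land=97.244, impact vy=-4.703
  bounce: vy ← 0.46·4.703 = 2.164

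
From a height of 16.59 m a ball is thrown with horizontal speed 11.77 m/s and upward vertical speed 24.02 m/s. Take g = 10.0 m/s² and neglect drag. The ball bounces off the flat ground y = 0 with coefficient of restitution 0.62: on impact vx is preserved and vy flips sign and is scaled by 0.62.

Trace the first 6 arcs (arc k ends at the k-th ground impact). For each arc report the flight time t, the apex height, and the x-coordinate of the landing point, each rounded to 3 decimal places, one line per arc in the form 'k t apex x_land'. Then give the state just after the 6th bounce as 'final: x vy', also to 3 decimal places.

Arc 1: start y=16.590, vy=24.020 → t=5.417, apex=45.438, x_land=63.753, impact vy=-30.146
  bounce: vy ← 0.62·30.146 = 18.690
Arc 2: start y=0.000, vy=18.690 → t=3.738, apex=17.466, x_land=107.750, impact vy=-18.690
  bounce: vy ← 0.62·18.690 = 11.588
Arc 3: start y=0.000, vy=11.588 → t=2.318, apex=6.714, x_land=135.028, impact vy=-11.588
  bounce: vy ← 0.62·11.588 = 7.185
Arc 4: start y=0.000, vy=7.185 → t=1.437, apex=2.581, x_land=151.941, impact vy=-7.185
  bounce: vy ← 0.62·7.185 = 4.454
Arc 5: start y=0.000, vy=4.454 → t=0.891, apex=0.992, x_land=162.426, impact vy=-4.454
  bounce: vy ← 0.62·4.454 = 2.762
Arc 6: start y=0.000, vy=2.762 → t=0.552, apex=0.381, x_land=168.927, impact vy=-2.762
  bounce: vy ← 0.62·2.762 = 1.712

1 5.417 45.438 63.753
2 3.738 17.466 107.750
3 2.318 6.714 135.028
4 1.437 2.581 151.941
5 0.891 0.992 162.426
6 0.552 0.381 168.927
final: 168.927 1.712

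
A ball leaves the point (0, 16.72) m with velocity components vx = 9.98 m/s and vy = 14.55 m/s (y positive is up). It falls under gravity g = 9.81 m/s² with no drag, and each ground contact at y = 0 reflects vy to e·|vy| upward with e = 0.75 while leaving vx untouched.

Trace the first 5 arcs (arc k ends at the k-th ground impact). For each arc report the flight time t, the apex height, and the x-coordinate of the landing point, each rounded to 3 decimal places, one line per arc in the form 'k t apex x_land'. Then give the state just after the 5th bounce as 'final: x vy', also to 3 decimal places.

1 3.851 27.510 38.437
2 3.552 15.474 73.890
3 2.664 8.704 100.479
4 1.998 4.896 120.421
5 1.499 2.754 135.378
final: 135.378 5.513

Arc 1: start y=16.720, vy=14.550 → t=3.851, apex=27.510, x_land=38.437, impact vy=-23.232
  bounce: vy ← 0.75·23.232 = 17.424
Arc 2: start y=0.000, vy=17.424 → t=3.552, apex=15.474, x_land=73.890, impact vy=-17.424
  bounce: vy ← 0.75·17.424 = 13.068
Arc 3: start y=0.000, vy=13.068 → t=2.664, apex=8.704, x_land=100.479, impact vy=-13.068
  bounce: vy ← 0.75·13.068 = 9.801
Arc 4: start y=0.000, vy=9.801 → t=1.998, apex=4.896, x_land=120.421, impact vy=-9.801
  bounce: vy ← 0.75·9.801 = 7.351
Arc 5: start y=0.000, vy=7.351 → t=1.499, apex=2.754, x_land=135.378, impact vy=-7.351
  bounce: vy ← 0.75·7.351 = 5.513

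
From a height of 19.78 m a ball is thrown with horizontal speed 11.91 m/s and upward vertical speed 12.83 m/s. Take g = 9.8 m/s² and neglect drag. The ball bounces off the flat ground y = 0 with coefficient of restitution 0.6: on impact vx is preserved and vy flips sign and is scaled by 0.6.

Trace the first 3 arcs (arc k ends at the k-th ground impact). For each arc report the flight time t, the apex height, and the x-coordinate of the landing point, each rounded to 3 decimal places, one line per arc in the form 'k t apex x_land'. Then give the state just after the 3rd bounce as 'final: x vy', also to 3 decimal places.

Arc 1: start y=19.780, vy=12.830 → t=3.707, apex=28.178, x_land=44.153, impact vy=-23.501
  bounce: vy ← 0.6·23.501 = 14.101
Arc 2: start y=0.000, vy=14.101 → t=2.878, apex=10.144, x_land=78.426, impact vy=-14.101
  bounce: vy ← 0.6·14.101 = 8.460
Arc 3: start y=0.000, vy=8.460 → t=1.727, apex=3.652, x_land=98.990, impact vy=-8.460
  bounce: vy ← 0.6·8.460 = 5.076

1 3.707 28.178 44.153
2 2.878 10.144 78.426
3 1.727 3.652 98.990
final: 98.990 5.076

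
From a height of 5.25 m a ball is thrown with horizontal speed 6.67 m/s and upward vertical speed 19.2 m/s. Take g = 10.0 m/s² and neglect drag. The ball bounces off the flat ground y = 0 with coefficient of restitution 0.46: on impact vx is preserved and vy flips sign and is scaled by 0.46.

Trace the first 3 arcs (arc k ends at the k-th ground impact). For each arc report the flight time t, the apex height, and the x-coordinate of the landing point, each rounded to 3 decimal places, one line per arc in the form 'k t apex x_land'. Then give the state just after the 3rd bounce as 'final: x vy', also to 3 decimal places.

Arc 1: start y=5.250, vy=19.200 → t=4.096, apex=23.682, x_land=27.323, impact vy=-21.763
  bounce: vy ← 0.46·21.763 = 10.011
Arc 2: start y=0.000, vy=10.011 → t=2.002, apex=5.011, x_land=40.677, impact vy=-10.011
  bounce: vy ← 0.46·10.011 = 4.605
Arc 3: start y=0.000, vy=4.605 → t=0.921, apex=1.060, x_land=46.821, impact vy=-4.605
  bounce: vy ← 0.46·4.605 = 2.118

1 4.096 23.682 27.323
2 2.002 5.011 40.677
3 0.921 1.060 46.821
final: 46.821 2.118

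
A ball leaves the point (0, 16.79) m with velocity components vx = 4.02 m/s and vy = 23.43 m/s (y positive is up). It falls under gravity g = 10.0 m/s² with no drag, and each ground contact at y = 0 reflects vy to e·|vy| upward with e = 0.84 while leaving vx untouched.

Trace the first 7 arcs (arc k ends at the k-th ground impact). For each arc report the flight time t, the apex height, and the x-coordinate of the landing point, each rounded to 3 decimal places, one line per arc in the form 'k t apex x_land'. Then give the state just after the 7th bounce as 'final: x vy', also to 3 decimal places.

Arc 1: start y=16.790, vy=23.430 → t=5.317, apex=44.238, x_land=21.376, impact vy=-29.745
  bounce: vy ← 0.84·29.745 = 24.986
Arc 2: start y=0.000, vy=24.986 → t=4.997, apex=31.215, x_land=41.465, impact vy=-24.986
  bounce: vy ← 0.84·24.986 = 20.988
Arc 3: start y=0.000, vy=20.988 → t=4.198, apex=22.025, x_land=58.339, impact vy=-20.988
  bounce: vy ← 0.84·20.988 = 17.630
Arc 4: start y=0.000, vy=17.630 → t=3.526, apex=15.541, x_land=72.514, impact vy=-17.630
  bounce: vy ← 0.84·17.630 = 14.809
Arc 5: start y=0.000, vy=14.809 → t=2.962, apex=10.966, x_land=84.420, impact vy=-14.809
  bounce: vy ← 0.84·14.809 = 12.440
Arc 6: start y=0.000, vy=12.440 → t=2.488, apex=7.737, x_land=94.422, impact vy=-12.440
  bounce: vy ← 0.84·12.440 = 10.449
Arc 7: start y=0.000, vy=10.449 → t=2.090, apex=5.459, x_land=102.823, impact vy=-10.449
  bounce: vy ← 0.84·10.449 = 8.777

1 5.317 44.238 21.376
2 4.997 31.215 41.465
3 4.198 22.025 58.339
4 3.526 15.541 72.514
5 2.962 10.966 84.420
6 2.488 7.737 94.422
7 2.090 5.459 102.823
final: 102.823 8.777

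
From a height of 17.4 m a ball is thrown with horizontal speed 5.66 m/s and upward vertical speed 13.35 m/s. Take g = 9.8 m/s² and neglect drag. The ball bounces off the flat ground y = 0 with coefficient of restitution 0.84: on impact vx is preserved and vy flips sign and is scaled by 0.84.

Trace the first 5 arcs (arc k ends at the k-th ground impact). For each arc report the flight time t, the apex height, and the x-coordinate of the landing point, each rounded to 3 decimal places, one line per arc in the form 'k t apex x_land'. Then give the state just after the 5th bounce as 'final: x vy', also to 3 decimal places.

Arc 1: start y=17.400, vy=13.350 → t=3.687, apex=26.493, x_land=20.871, impact vy=-22.787
  bounce: vy ← 0.84·22.787 = 19.141
Arc 2: start y=0.000, vy=19.141 → t=3.906, apex=18.693, x_land=42.981, impact vy=-19.141
  bounce: vy ← 0.84·19.141 = 16.079
Arc 3: start y=0.000, vy=16.079 → t=3.281, apex=13.190, x_land=61.554, impact vy=-16.079
  bounce: vy ← 0.84·16.079 = 13.506
Arc 4: start y=0.000, vy=13.506 → t=2.756, apex=9.307, x_land=77.155, impact vy=-13.506
  bounce: vy ← 0.84·13.506 = 11.345
Arc 5: start y=0.000, vy=11.345 → t=2.315, apex=6.567, x_land=90.260, impact vy=-11.345
  bounce: vy ← 0.84·11.345 = 9.530

1 3.687 26.493 20.871
2 3.906 18.693 42.981
3 3.281 13.190 61.554
4 2.756 9.307 77.155
5 2.315 6.567 90.260
final: 90.260 9.530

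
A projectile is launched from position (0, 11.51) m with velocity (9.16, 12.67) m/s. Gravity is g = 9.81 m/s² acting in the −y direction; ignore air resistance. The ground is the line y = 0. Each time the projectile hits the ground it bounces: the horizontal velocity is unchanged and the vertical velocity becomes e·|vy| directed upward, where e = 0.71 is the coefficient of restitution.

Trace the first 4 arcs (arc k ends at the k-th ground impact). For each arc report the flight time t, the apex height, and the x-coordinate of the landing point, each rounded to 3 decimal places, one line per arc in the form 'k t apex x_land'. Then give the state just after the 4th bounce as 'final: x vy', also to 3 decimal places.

1 3.295 19.692 30.184
2 2.845 9.927 56.246
3 2.020 5.004 74.750
4 1.434 2.523 87.888
final: 87.888 4.995

Arc 1: start y=11.510, vy=12.670 → t=3.295, apex=19.692, x_land=30.184, impact vy=-19.656
  bounce: vy ← 0.71·19.656 = 13.956
Arc 2: start y=0.000, vy=13.956 → t=2.845, apex=9.927, x_land=56.246, impact vy=-13.956
  bounce: vy ← 0.71·13.956 = 9.909
Arc 3: start y=0.000, vy=9.909 → t=2.020, apex=5.004, x_land=74.750, impact vy=-9.909
  bounce: vy ← 0.71·9.909 = 7.035
Arc 4: start y=0.000, vy=7.035 → t=1.434, apex=2.523, x_land=87.888, impact vy=-7.035
  bounce: vy ← 0.71·7.035 = 4.995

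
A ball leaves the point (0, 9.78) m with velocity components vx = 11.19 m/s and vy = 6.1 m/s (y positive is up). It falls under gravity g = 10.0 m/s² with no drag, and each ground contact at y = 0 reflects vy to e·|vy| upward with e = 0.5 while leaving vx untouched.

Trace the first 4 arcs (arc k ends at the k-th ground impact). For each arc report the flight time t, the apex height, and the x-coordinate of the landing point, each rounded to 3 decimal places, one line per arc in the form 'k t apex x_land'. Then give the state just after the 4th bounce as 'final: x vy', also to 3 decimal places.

1 2.136 11.640 23.900
2 1.526 2.910 40.974
3 0.763 0.728 49.510
4 0.381 0.182 53.779
final: 53.779 0.954

Arc 1: start y=9.780, vy=6.100 → t=2.136, apex=11.640, x_land=23.900, impact vy=-15.258
  bounce: vy ← 0.5·15.258 = 7.629
Arc 2: start y=0.000, vy=7.629 → t=1.526, apex=2.910, x_land=40.974, impact vy=-7.629
  bounce: vy ← 0.5·7.629 = 3.815
Arc 3: start y=0.000, vy=3.815 → t=0.763, apex=0.728, x_land=49.510, impact vy=-3.815
  bounce: vy ← 0.5·3.815 = 1.907
Arc 4: start y=0.000, vy=1.907 → t=0.381, apex=0.182, x_land=53.779, impact vy=-1.907
  bounce: vy ← 0.5·1.907 = 0.954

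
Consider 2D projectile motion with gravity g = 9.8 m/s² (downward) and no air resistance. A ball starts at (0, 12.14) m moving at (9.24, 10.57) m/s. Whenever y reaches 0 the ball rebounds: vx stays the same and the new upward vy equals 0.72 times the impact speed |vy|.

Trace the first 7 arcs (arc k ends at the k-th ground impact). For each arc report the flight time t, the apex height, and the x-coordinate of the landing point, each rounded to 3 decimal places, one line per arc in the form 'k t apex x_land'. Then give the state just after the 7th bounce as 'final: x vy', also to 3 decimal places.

Arc 1: start y=12.140, vy=10.570 → t=2.987, apex=17.840, x_land=27.597, impact vy=-18.699
  bounce: vy ← 0.72·18.699 = 13.464
Arc 2: start y=0.000, vy=13.464 → t=2.748, apex=9.248, x_land=52.985, impact vy=-13.464
  bounce: vy ← 0.72·13.464 = 9.694
Arc 3: start y=0.000, vy=9.694 → t=1.978, apex=4.794, x_land=71.265, impact vy=-9.694
  bounce: vy ← 0.72·9.694 = 6.980
Arc 4: start y=0.000, vy=6.980 → t=1.424, apex=2.485, x_land=84.426, impact vy=-6.980
  bounce: vy ← 0.72·6.980 = 5.025
Arc 5: start y=0.000, vy=5.025 → t=1.026, apex=1.288, x_land=93.903, impact vy=-5.025
  bounce: vy ← 0.72·5.025 = 3.618
Arc 6: start y=0.000, vy=3.618 → t=0.738, apex=0.668, x_land=100.726, impact vy=-3.618
  bounce: vy ← 0.72·3.618 = 2.605
Arc 7: start y=0.000, vy=2.605 → t=0.532, apex=0.346, x_land=105.638, impact vy=-2.605
  bounce: vy ← 0.72·2.605 = 1.876

1 2.987 17.840 27.597
2 2.748 9.248 52.985
3 1.978 4.794 71.265
4 1.424 2.485 84.426
5 1.026 1.288 93.903
6 0.738 0.668 100.726
7 0.532 0.346 105.638
final: 105.638 1.876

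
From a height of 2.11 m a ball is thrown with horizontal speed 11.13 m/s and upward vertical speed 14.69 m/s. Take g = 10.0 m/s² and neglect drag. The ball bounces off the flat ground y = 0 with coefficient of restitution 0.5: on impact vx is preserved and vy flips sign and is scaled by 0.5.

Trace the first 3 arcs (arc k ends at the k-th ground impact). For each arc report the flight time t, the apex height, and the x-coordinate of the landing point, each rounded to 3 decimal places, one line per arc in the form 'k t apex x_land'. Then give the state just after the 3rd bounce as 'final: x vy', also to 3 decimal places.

1 3.075 12.900 34.227
2 1.606 3.225 52.105
3 0.803 0.806 61.043
final: 61.043 2.008

Arc 1: start y=2.110, vy=14.690 → t=3.075, apex=12.900, x_land=34.227, impact vy=-16.062
  bounce: vy ← 0.5·16.062 = 8.031
Arc 2: start y=0.000, vy=8.031 → t=1.606, apex=3.225, x_land=52.105, impact vy=-8.031
  bounce: vy ← 0.5·8.031 = 4.016
Arc 3: start y=0.000, vy=4.016 → t=0.803, apex=0.806, x_land=61.043, impact vy=-4.016
  bounce: vy ← 0.5·4.016 = 2.008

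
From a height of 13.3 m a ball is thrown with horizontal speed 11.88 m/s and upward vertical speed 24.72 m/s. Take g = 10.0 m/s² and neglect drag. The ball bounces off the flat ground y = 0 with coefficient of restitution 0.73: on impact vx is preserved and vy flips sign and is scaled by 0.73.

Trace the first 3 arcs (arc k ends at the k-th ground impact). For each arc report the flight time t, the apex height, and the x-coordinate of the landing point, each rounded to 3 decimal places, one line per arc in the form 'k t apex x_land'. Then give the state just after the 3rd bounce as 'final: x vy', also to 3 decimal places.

Arc 1: start y=13.300, vy=24.720 → t=5.434, apex=43.854, x_land=64.551, impact vy=-29.616
  bounce: vy ← 0.73·29.616 = 21.619
Arc 2: start y=0.000, vy=21.619 → t=4.324, apex=23.370, x_land=115.918, impact vy=-21.619
  bounce: vy ← 0.73·21.619 = 15.782
Arc 3: start y=0.000, vy=15.782 → t=3.156, apex=12.454, x_land=153.416, impact vy=-15.782
  bounce: vy ← 0.73·15.782 = 11.521

1 5.434 43.854 64.551
2 4.324 23.370 115.918
3 3.156 12.454 153.416
final: 153.416 11.521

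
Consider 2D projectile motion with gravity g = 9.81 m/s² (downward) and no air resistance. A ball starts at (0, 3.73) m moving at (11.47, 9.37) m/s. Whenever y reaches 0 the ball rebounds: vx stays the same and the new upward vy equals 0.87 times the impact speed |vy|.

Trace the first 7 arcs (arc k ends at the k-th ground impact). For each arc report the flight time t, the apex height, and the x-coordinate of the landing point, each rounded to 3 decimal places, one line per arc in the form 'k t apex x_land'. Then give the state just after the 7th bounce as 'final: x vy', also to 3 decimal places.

Arc 1: start y=3.730, vy=9.370 → t=2.248, apex=8.205, x_land=25.790, impact vy=-12.688
  bounce: vy ← 0.87·12.688 = 11.038
Arc 2: start y=0.000, vy=11.038 → t=2.250, apex=6.210, x_land=51.603, impact vy=-11.038
  bounce: vy ← 0.87·11.038 = 9.603
Arc 3: start y=0.000, vy=9.603 → t=1.958, apex=4.701, x_land=74.060, impact vy=-9.603
  bounce: vy ← 0.87·9.603 = 8.355
Arc 4: start y=0.000, vy=8.355 → t=1.703, apex=3.558, x_land=93.597, impact vy=-8.355
  bounce: vy ← 0.87·8.355 = 7.269
Arc 5: start y=0.000, vy=7.269 → t=1.482, apex=2.693, x_land=110.595, impact vy=-7.269
  bounce: vy ← 0.87·7.269 = 6.324
Arc 6: start y=0.000, vy=6.324 → t=1.289, apex=2.038, x_land=125.382, impact vy=-6.324
  bounce: vy ← 0.87·6.324 = 5.502
Arc 7: start y=0.000, vy=5.502 → t=1.122, apex=1.543, x_land=138.248, impact vy=-5.502
  bounce: vy ← 0.87·5.502 = 4.787

1 2.248 8.205 25.790
2 2.250 6.210 51.603
3 1.958 4.701 74.060
4 1.703 3.558 93.597
5 1.482 2.693 110.595
6 1.289 2.038 125.382
7 1.122 1.543 138.248
final: 138.248 4.787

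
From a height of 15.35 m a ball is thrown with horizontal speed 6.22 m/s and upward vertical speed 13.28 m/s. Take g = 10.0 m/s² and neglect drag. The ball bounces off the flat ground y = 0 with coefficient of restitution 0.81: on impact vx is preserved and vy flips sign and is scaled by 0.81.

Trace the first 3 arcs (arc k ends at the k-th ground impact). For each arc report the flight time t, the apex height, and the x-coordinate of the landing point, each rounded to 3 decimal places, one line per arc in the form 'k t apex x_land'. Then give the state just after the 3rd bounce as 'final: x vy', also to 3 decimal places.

Arc 1: start y=15.350, vy=13.280 → t=3.527, apex=24.168, x_land=21.935, impact vy=-21.985
  bounce: vy ← 0.81·21.985 = 17.808
Arc 2: start y=0.000, vy=17.808 → t=3.562, apex=15.857, x_land=44.088, impact vy=-17.808
  bounce: vy ← 0.81·17.808 = 14.425
Arc 3: start y=0.000, vy=14.425 → t=2.885, apex=10.403, x_land=62.033, impact vy=-14.425
  bounce: vy ← 0.81·14.425 = 11.684

1 3.527 24.168 21.935
2 3.562 15.857 44.088
3 2.885 10.403 62.033
final: 62.033 11.684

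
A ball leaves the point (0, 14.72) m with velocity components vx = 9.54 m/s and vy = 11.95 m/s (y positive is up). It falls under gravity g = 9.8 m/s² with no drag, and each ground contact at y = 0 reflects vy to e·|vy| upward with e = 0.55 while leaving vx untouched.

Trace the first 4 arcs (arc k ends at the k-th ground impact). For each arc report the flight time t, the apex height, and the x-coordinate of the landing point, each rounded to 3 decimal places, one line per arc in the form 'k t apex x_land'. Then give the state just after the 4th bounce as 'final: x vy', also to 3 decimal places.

Arc 1: start y=14.720, vy=11.950 → t=3.339, apex=22.006, x_land=31.850, impact vy=-20.768
  bounce: vy ← 0.55·20.768 = 11.422
Arc 2: start y=0.000, vy=11.422 → t=2.331, apex=6.657, x_land=54.089, impact vy=-11.422
  bounce: vy ← 0.55·11.422 = 6.282
Arc 3: start y=0.000, vy=6.282 → t=1.282, apex=2.014, x_land=66.320, impact vy=-6.282
  bounce: vy ← 0.55·6.282 = 3.455
Arc 4: start y=0.000, vy=3.455 → t=0.705, apex=0.609, x_land=73.048, impact vy=-3.455
  bounce: vy ← 0.55·3.455 = 1.900

1 3.339 22.006 31.850
2 2.331 6.657 54.089
3 1.282 2.014 66.320
4 0.705 0.609 73.048
final: 73.048 1.900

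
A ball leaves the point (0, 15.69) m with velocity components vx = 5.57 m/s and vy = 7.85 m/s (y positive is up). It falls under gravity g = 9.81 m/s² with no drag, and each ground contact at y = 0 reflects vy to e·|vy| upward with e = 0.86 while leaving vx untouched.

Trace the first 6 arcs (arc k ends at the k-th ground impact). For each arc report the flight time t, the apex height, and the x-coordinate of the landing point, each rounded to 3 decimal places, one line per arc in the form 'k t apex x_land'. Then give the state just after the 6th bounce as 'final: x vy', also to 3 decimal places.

Arc 1: start y=15.690, vy=7.850 → t=2.760, apex=18.831, x_land=15.371, impact vy=-19.221
  bounce: vy ← 0.86·19.221 = 16.530
Arc 2: start y=0.000, vy=16.530 → t=3.370, apex=13.927, x_land=34.142, impact vy=-16.530
  bounce: vy ← 0.86·16.530 = 14.216
Arc 3: start y=0.000, vy=14.216 → t=2.898, apex=10.301, x_land=50.286, impact vy=-14.216
  bounce: vy ← 0.86·14.216 = 12.226
Arc 4: start y=0.000, vy=12.226 → t=2.493, apex=7.618, x_land=64.169, impact vy=-12.226
  bounce: vy ← 0.86·12.226 = 10.514
Arc 5: start y=0.000, vy=10.514 → t=2.144, apex=5.635, x_land=76.109, impact vy=-10.514
  bounce: vy ← 0.86·10.514 = 9.042
Arc 6: start y=0.000, vy=9.042 → t=1.843, apex=4.167, x_land=86.377, impact vy=-9.042
  bounce: vy ← 0.86·9.042 = 7.776

1 2.760 18.831 15.371
2 3.370 13.927 34.142
3 2.898 10.301 50.286
4 2.493 7.618 64.169
5 2.144 5.635 76.109
6 1.843 4.167 86.377
final: 86.377 7.776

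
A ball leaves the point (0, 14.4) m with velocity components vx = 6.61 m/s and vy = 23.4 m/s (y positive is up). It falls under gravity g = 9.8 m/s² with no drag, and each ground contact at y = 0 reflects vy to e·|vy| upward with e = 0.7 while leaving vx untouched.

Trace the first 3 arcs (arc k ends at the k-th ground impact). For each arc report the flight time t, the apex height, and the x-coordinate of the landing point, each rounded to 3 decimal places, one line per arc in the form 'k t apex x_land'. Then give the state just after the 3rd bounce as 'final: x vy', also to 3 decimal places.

Arc 1: start y=14.400, vy=23.400 → t=5.327, apex=42.337, x_land=35.213, impact vy=-28.806
  bounce: vy ← 0.7·28.806 = 20.164
Arc 2: start y=0.000, vy=20.164 → t=4.115, apex=20.745, x_land=62.414, impact vy=-20.164
  bounce: vy ← 0.7·20.164 = 14.115
Arc 3: start y=0.000, vy=14.115 → t=2.881, apex=10.165, x_land=81.455, impact vy=-14.115
  bounce: vy ← 0.7·14.115 = 9.881

1 5.327 42.337 35.213
2 4.115 20.745 62.414
3 2.881 10.165 81.455
final: 81.455 9.881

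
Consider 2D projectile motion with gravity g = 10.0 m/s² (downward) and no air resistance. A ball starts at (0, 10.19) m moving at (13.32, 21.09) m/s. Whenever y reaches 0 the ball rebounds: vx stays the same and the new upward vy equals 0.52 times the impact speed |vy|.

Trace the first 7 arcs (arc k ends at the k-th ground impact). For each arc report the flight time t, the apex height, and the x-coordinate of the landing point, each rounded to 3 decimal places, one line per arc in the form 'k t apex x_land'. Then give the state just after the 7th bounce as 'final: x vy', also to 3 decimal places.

1 4.656 32.429 62.014
2 2.649 8.769 97.294
3 1.377 2.371 115.639
4 0.716 0.641 125.179
5 0.372 0.173 130.139
6 0.194 0.047 132.719
7 0.101 0.013 134.060
final: 134.060 0.262

Arc 1: start y=10.190, vy=21.090 → t=4.656, apex=32.429, x_land=62.014, impact vy=-25.467
  bounce: vy ← 0.52·25.467 = 13.243
Arc 2: start y=0.000, vy=13.243 → t=2.649, apex=8.769, x_land=97.294, impact vy=-13.243
  bounce: vy ← 0.52·13.243 = 6.886
Arc 3: start y=0.000, vy=6.886 → t=1.377, apex=2.371, x_land=115.639, impact vy=-6.886
  bounce: vy ← 0.52·6.886 = 3.581
Arc 4: start y=0.000, vy=3.581 → t=0.716, apex=0.641, x_land=125.179, impact vy=-3.581
  bounce: vy ← 0.52·3.581 = 1.862
Arc 5: start y=0.000, vy=1.862 → t=0.372, apex=0.173, x_land=130.139, impact vy=-1.862
  bounce: vy ← 0.52·1.862 = 0.968
Arc 6: start y=0.000, vy=0.968 → t=0.194, apex=0.047, x_land=132.719, impact vy=-0.968
  bounce: vy ← 0.52·0.968 = 0.504
Arc 7: start y=0.000, vy=0.504 → t=0.101, apex=0.013, x_land=134.060, impact vy=-0.504
  bounce: vy ← 0.52·0.504 = 0.262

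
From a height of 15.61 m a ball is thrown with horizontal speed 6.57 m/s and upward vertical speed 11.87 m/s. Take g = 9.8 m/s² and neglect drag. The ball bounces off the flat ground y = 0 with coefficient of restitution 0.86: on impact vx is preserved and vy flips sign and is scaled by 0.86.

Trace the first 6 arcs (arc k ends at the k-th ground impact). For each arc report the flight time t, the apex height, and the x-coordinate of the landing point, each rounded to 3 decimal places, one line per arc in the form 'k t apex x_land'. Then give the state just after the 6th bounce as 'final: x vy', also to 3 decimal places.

Arc 1: start y=15.610, vy=11.870 → t=3.368, apex=22.799, x_land=22.129, impact vy=-21.139
  bounce: vy ← 0.86·21.139 = 18.179
Arc 2: start y=0.000, vy=18.179 → t=3.710, apex=16.862, x_land=46.505, impact vy=-18.179
  bounce: vy ← 0.86·18.179 = 15.634
Arc 3: start y=0.000, vy=15.634 → t=3.191, apex=12.471, x_land=67.467, impact vy=-15.634
  bounce: vy ← 0.86·15.634 = 13.446
Arc 4: start y=0.000, vy=13.446 → t=2.744, apex=9.224, x_land=85.495, impact vy=-13.446
  bounce: vy ← 0.86·13.446 = 11.563
Arc 5: start y=0.000, vy=11.563 → t=2.360, apex=6.822, x_land=101.000, impact vy=-11.563
  bounce: vy ← 0.86·11.563 = 9.944
Arc 6: start y=0.000, vy=9.944 → t=2.029, apex=5.045, x_land=114.333, impact vy=-9.944
  bounce: vy ← 0.86·9.944 = 8.552

1 3.368 22.799 22.129
2 3.710 16.862 46.505
3 3.191 12.471 67.467
4 2.744 9.224 85.495
5 2.360 6.822 101.000
6 2.029 5.045 114.333
final: 114.333 8.552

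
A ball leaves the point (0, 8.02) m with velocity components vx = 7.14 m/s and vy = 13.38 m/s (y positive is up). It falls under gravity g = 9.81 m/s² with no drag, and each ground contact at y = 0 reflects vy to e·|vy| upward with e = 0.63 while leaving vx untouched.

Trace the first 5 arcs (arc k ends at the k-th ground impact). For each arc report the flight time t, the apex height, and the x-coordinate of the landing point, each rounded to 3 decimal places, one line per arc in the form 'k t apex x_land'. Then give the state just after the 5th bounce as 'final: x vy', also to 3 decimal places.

Arc 1: start y=8.020, vy=13.380 → t=3.233, apex=17.145, x_land=23.087, impact vy=-18.341
  bounce: vy ← 0.63·18.341 = 11.555
Arc 2: start y=0.000, vy=11.555 → t=2.356, apex=6.805, x_land=39.907, impact vy=-11.555
  bounce: vy ← 0.63·11.555 = 7.279
Arc 3: start y=0.000, vy=7.279 → t=1.484, apex=2.701, x_land=50.503, impact vy=-7.279
  bounce: vy ← 0.63·7.279 = 4.586
Arc 4: start y=0.000, vy=4.586 → t=0.935, apex=1.072, x_land=57.179, impact vy=-4.586
  bounce: vy ← 0.63·4.586 = 2.889
Arc 5: start y=0.000, vy=2.889 → t=0.589, apex=0.425, x_land=61.384, impact vy=-2.889
  bounce: vy ← 0.63·2.889 = 1.820

1 3.233 17.145 23.087
2 2.356 6.805 39.907
3 1.484 2.701 50.503
4 0.935 1.072 57.179
5 0.589 0.425 61.384
final: 61.384 1.820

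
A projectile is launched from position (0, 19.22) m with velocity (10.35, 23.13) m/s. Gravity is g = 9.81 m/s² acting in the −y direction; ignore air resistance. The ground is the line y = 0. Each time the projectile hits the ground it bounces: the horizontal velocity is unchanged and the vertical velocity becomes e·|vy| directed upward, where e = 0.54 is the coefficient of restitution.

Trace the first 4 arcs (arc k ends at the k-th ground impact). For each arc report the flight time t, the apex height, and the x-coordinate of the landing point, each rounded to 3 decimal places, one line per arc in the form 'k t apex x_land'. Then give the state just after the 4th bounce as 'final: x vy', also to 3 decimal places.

Arc 1: start y=19.220, vy=23.130 → t=5.436, apex=46.488, x_land=56.267, impact vy=-30.201
  bounce: vy ← 0.54·30.201 = 16.308
Arc 2: start y=0.000, vy=16.308 → t=3.325, apex=13.556, x_land=90.679, impact vy=-16.308
  bounce: vy ← 0.54·16.308 = 8.807
Arc 3: start y=0.000, vy=8.807 → t=1.795, apex=3.953, x_land=109.262, impact vy=-8.807
  bounce: vy ← 0.54·8.807 = 4.756
Arc 4: start y=0.000, vy=4.756 → t=0.970, apex=1.153, x_land=119.296, impact vy=-4.756
  bounce: vy ← 0.54·4.756 = 2.568

1 5.436 46.488 56.267
2 3.325 13.556 90.679
3 1.795 3.953 109.262
4 0.970 1.153 119.296
final: 119.296 2.568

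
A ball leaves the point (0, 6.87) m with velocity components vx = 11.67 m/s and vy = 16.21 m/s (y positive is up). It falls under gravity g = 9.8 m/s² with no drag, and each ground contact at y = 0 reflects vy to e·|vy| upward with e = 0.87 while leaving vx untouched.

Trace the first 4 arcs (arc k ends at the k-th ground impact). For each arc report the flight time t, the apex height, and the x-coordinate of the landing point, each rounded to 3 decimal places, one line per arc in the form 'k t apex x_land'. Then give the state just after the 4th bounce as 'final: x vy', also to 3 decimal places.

Arc 1: start y=6.870, vy=16.210 → t=3.688, apex=20.276, x_land=43.042, impact vy=-19.935
  bounce: vy ← 0.87·19.935 = 17.344
Arc 2: start y=0.000, vy=17.344 → t=3.540, apex=15.347, x_land=84.349, impact vy=-17.344
  bounce: vy ← 0.87·17.344 = 15.089
Arc 3: start y=0.000, vy=15.089 → t=3.079, apex=11.616, x_land=120.285, impact vy=-15.089
  bounce: vy ← 0.87·15.089 = 13.127
Arc 4: start y=0.000, vy=13.127 → t=2.679, apex=8.792, x_land=151.550, impact vy=-13.127
  bounce: vy ← 0.87·13.127 = 11.421

1 3.688 20.276 43.042
2 3.540 15.347 84.349
3 3.079 11.616 120.285
4 2.679 8.792 151.550
final: 151.550 11.421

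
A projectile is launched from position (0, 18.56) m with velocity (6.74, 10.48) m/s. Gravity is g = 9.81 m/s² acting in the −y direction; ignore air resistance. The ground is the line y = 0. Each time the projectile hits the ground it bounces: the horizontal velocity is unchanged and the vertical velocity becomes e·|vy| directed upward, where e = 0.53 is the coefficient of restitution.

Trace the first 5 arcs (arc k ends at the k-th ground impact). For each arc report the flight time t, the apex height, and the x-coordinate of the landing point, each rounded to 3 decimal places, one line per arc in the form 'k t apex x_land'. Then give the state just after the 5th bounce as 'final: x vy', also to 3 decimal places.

Arc 1: start y=18.560, vy=10.480 → t=3.288, apex=24.158, x_land=22.158, impact vy=-21.771
  bounce: vy ← 0.53·21.771 = 11.539
Arc 2: start y=0.000, vy=11.539 → t=2.352, apex=6.786, x_land=38.014, impact vy=-11.539
  bounce: vy ← 0.53·11.539 = 6.115
Arc 3: start y=0.000, vy=6.115 → t=1.247, apex=1.906, x_land=46.417, impact vy=-6.115
  bounce: vy ← 0.53·6.115 = 3.241
Arc 4: start y=0.000, vy=3.241 → t=0.661, apex=0.535, x_land=50.871, impact vy=-3.241
  bounce: vy ← 0.53·3.241 = 1.718
Arc 5: start y=0.000, vy=1.718 → t=0.350, apex=0.150, x_land=53.231, impact vy=-1.718
  bounce: vy ← 0.53·1.718 = 0.910

1 3.288 24.158 22.158
2 2.352 6.786 38.014
3 1.247 1.906 46.417
4 0.661 0.535 50.871
5 0.350 0.150 53.231
final: 53.231 0.910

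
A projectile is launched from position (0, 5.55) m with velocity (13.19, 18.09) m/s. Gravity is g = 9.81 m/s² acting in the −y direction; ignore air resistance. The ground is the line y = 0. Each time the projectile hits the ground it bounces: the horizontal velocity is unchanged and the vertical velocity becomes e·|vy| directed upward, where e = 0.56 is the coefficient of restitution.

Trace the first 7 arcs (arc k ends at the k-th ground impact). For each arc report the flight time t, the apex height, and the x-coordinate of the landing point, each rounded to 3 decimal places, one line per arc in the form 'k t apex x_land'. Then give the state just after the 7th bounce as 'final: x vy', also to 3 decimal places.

Arc 1: start y=5.550, vy=18.090 → t=3.973, apex=22.229, x_land=52.402, impact vy=-20.884
  bounce: vy ← 0.56·20.884 = 11.695
Arc 2: start y=0.000, vy=11.695 → t=2.384, apex=6.971, x_land=83.851, impact vy=-11.695
  bounce: vy ← 0.56·11.695 = 6.549
Arc 3: start y=0.000, vy=6.549 → t=1.335, apex=2.186, x_land=101.463, impact vy=-6.549
  bounce: vy ← 0.56·6.549 = 3.668
Arc 4: start y=0.000, vy=3.668 → t=0.748, apex=0.686, x_land=111.325, impact vy=-3.668
  bounce: vy ← 0.56·3.668 = 2.054
Arc 5: start y=0.000, vy=2.054 → t=0.419, apex=0.215, x_land=116.848, impact vy=-2.054
  bounce: vy ← 0.56·2.054 = 1.150
Arc 6: start y=0.000, vy=1.150 → t=0.234, apex=0.067, x_land=119.941, impact vy=-1.150
  bounce: vy ← 0.56·1.150 = 0.644
Arc 7: start y=0.000, vy=0.644 → t=0.131, apex=0.021, x_land=121.673, impact vy=-0.644
  bounce: vy ← 0.56·0.644 = 0.361

1 3.973 22.229 52.402
2 2.384 6.971 83.851
3 1.335 2.186 101.463
4 0.748 0.686 111.325
5 0.419 0.215 116.848
6 0.234 0.067 119.941
7 0.131 0.021 121.673
final: 121.673 0.361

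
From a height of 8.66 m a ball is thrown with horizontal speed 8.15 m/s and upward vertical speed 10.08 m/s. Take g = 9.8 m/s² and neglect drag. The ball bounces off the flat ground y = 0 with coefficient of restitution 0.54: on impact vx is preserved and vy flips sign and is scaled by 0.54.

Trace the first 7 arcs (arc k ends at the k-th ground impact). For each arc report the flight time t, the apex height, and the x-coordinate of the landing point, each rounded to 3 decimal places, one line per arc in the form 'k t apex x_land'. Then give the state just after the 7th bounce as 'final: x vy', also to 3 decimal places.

Arc 1: start y=8.660, vy=10.080 → t=2.709, apex=13.844, x_land=22.082, impact vy=-16.472
  bounce: vy ← 0.54·16.472 = 8.895
Arc 2: start y=0.000, vy=8.895 → t=1.815, apex=4.037, x_land=36.877, impact vy=-8.895
  bounce: vy ← 0.54·8.895 = 4.803
Arc 3: start y=0.000, vy=4.803 → t=0.980, apex=1.177, x_land=44.866, impact vy=-4.803
  bounce: vy ← 0.54·4.803 = 2.594
Arc 4: start y=0.000, vy=2.594 → t=0.529, apex=0.343, x_land=49.180, impact vy=-2.594
  bounce: vy ← 0.54·2.594 = 1.401
Arc 5: start y=0.000, vy=1.401 → t=0.286, apex=0.100, x_land=51.510, impact vy=-1.401
  bounce: vy ← 0.54·1.401 = 0.756
Arc 6: start y=0.000, vy=0.756 → t=0.154, apex=0.029, x_land=52.768, impact vy=-0.756
  bounce: vy ← 0.54·0.756 = 0.408
Arc 7: start y=0.000, vy=0.408 → t=0.083, apex=0.009, x_land=53.447, impact vy=-0.408
  bounce: vy ← 0.54·0.408 = 0.221

1 2.709 13.844 22.082
2 1.815 4.037 36.877
3 0.980 1.177 44.866
4 0.529 0.343 49.180
5 0.286 0.100 51.510
6 0.154 0.029 52.768
7 0.083 0.009 53.447
final: 53.447 0.221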